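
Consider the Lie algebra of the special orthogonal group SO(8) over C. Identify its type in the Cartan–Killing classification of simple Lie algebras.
This is so(8) with 8 even, which has dimension 8(8-1)/2 = 28 and rank 8/2 = 4. In the classification of classical Lie algebras, the orthogonal algebra so(2n) in an even number of variables has type D_n; here n = 4, so the Dynkin diagram is a chain of 2 nodes with a fork of two nodes at one end (D_4). Hence the type is D_4.

type D_4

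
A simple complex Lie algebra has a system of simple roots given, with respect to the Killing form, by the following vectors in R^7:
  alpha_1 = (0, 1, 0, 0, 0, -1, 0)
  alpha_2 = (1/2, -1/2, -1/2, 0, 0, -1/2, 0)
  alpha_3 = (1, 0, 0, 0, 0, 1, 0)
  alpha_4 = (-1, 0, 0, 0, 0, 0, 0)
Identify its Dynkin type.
F_4

Compute the Cartan integers a_ij = 2(alpha_i, alpha_j)/(alpha_j, alpha_j); the resulting 4x4 Cartan matrix is
[[2, 0, -1, 0], [0, 2, 0, -1], [-1, 0, 2, -2], [0, -1, -1, 2]].
The roots have two lengths (squared-length ratio 2:1); the short ones are alpha_{2,4}. The associated Dynkin diagram is a chain of 4 nodes with a double edge between the middle two (F_4), so the type is F_4.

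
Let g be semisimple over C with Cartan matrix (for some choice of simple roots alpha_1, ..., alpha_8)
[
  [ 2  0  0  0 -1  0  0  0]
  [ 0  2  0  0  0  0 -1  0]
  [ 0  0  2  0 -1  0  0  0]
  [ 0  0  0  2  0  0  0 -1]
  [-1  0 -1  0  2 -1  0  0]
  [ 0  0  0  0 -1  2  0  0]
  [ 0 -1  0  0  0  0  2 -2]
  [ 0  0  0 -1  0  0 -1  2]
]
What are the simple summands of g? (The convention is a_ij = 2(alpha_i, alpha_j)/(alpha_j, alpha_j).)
D4 + F4

The diagram associated to this matrix has two connected components: the simple roots {alpha_1, alpha_3, alpha_5, alpha_6} form a chain of 2 nodes with a fork of two nodes at one end (D_4), and {alpha_2, alpha_4, alpha_7, alpha_8} form a chain of 4 nodes with a double edge between the middle two (F_4). A semisimple Lie algebra decomposes uniquely as the direct sum of simple ideals, one per connected component of its Dynkin diagram, so g ≅ D_4 ⊕ F_4 (dimension 28 + 52 = 80).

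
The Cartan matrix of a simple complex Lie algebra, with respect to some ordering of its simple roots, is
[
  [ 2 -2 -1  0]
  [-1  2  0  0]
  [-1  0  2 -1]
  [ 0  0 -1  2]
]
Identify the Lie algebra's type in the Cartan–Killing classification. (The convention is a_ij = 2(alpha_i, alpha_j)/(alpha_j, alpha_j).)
The matrix has rank 4 with 2's on the diagonal. Reading the off-diagonal entries as Dynkin edges (a single edge where a_ij = a_ji = -1; a double or triple edge where a_ij * a_ji = 2 or 3), the diagram is a chain of 4 nodes with a double edge at one end; the terminal node there is the unique short simple root (B_4). One simple-root ordering that puts it in standard form is (alpha_4, alpha_3, alpha_1, alpha_2). So the algebra is type B_4, i.e. so(9).

B_4 (so(9))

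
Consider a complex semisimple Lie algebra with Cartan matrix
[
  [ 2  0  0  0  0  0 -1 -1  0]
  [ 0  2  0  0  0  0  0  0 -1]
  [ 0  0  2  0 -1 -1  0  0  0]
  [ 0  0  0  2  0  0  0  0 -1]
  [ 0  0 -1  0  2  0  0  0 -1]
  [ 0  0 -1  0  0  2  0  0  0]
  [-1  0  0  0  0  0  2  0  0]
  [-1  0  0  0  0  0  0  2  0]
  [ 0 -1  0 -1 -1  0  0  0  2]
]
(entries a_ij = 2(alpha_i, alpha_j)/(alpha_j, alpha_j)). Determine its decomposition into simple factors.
A_3 + D_6

The diagram associated to this matrix has two connected components: the simple roots {alpha_1, alpha_7, alpha_8} form a chain of 3 nodes with single edges (A_3), and {alpha_2, alpha_3, alpha_4, alpha_5, alpha_6, alpha_9} form a chain of 4 nodes with a fork of two nodes at one end (D_6). A semisimple Lie algebra decomposes uniquely as the direct sum of simple ideals, one per connected component of its Dynkin diagram, so g ≅ A_3 ⊕ D_6 (dimension 15 + 66 = 81).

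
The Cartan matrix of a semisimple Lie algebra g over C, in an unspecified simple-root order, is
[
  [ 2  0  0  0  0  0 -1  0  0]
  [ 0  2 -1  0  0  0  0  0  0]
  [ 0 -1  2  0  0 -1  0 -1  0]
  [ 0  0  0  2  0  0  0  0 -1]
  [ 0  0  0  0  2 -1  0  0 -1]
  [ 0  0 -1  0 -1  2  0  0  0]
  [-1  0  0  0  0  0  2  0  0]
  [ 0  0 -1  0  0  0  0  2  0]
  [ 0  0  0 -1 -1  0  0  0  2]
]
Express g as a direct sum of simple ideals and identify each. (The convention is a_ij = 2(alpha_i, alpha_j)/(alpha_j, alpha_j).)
A2 + D7

The diagram associated to this matrix has two connected components: the simple roots {alpha_1, alpha_7} form a chain of 2 nodes with single edges (A_2), and {alpha_2, alpha_3, alpha_4, alpha_5, alpha_6, alpha_8, alpha_9} form a chain of 5 nodes with a fork of two nodes at one end (D_7). A semisimple Lie algebra decomposes uniquely as the direct sum of simple ideals, one per connected component of its Dynkin diagram, so g ≅ A_2 ⊕ D_7 (dimension 8 + 91 = 99).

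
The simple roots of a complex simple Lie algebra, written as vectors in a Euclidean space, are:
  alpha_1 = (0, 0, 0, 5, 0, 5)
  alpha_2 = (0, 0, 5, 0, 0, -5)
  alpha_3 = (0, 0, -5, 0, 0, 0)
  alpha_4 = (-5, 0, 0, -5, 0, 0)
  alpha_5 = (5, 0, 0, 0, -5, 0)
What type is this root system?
type B_5

Compute the Cartan integers a_ij = 2(alpha_i, alpha_j)/(alpha_j, alpha_j); the resulting 5x5 Cartan matrix is
[[2, -1, 0, -1, 0], [-1, 2, -2, 0, 0], [0, -1, 2, 0, 0], [-1, 0, 0, 2, -1], [0, 0, 0, -1, 2]].
The roots have two lengths (squared-length ratio 2:1); the short ones are alpha_{3}. The associated Dynkin diagram is a chain of 5 nodes with a double edge at one end; the terminal node there is the unique short simple root (B_5), so the type is B_5 (the algebra so(11)).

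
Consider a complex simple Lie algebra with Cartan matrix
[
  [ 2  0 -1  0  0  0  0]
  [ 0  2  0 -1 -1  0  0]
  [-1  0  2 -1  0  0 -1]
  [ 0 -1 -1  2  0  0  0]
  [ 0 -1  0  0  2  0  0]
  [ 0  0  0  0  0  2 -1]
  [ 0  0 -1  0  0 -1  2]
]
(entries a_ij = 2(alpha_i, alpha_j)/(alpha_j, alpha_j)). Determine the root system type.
E_7

The matrix has rank 7 with 2's on the diagonal. Reading the off-diagonal entries as Dynkin edges (a single edge where a_ij = a_ji = -1; a double or triple edge where a_ij * a_ji = 2 or 3), the diagram is a chain of 6 nodes with one extra node attached to the third node from one end (E_7). One simple-root ordering that puts it in standard form is (alpha_6, alpha_1, alpha_7, alpha_3, alpha_4, alpha_2, alpha_5). So the algebra is type E_7.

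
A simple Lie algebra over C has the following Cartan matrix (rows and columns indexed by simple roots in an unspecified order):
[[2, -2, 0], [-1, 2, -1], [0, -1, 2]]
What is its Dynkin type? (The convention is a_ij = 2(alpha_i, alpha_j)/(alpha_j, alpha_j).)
C_3

The matrix has rank 3 with 2's on the diagonal. Reading the off-diagonal entries as Dynkin edges (a single edge where a_ij = a_ji = -1; a double or triple edge where a_ij * a_ji = 2 or 3), the diagram is a chain of 3 nodes with a double edge at one end; the terminal node there is the unique long simple root (C_3). One simple-root ordering that puts it in standard form is (alpha_3, alpha_2, alpha_1). So the algebra is type C_3, i.e. sp(6).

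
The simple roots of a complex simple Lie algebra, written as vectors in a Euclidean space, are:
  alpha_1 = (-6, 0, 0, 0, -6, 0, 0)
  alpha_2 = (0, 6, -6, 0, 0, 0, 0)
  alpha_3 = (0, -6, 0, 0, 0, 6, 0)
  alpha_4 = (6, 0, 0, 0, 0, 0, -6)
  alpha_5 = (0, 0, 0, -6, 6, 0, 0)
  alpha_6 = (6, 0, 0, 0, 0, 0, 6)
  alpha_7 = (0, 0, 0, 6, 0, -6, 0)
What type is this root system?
Compute the Cartan integers a_ij = 2(alpha_i, alpha_j)/(alpha_j, alpha_j); the resulting 7x7 Cartan matrix is
[[2, 0, 0, -1, -1, -1, 0], [0, 2, -1, 0, 0, 0, 0], [0, -1, 2, 0, 0, 0, -1], [-1, 0, 0, 2, 0, 0, 0], [-1, 0, 0, 0, 2, 0, -1], [-1, 0, 0, 0, 0, 2, 0], [0, 0, -1, 0, -1, 0, 2]].
All simple roots have the same length, so the diagram is simply laced. The associated Dynkin diagram is a chain of 5 nodes with a fork of two nodes at one end (D_7), so the type is D_7 (the algebra so(14)).

D7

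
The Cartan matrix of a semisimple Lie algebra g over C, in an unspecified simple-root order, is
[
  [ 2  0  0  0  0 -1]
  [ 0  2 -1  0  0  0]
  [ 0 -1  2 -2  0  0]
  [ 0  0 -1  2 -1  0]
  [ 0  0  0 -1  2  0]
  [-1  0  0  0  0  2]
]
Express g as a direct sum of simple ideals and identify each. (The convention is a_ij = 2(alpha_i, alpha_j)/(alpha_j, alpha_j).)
The diagram associated to this matrix has two connected components: the simple roots {alpha_1, alpha_6} form a chain of 2 nodes with single edges (A_2), and {alpha_2, alpha_3, alpha_4, alpha_5} form a chain of 4 nodes with a double edge between the middle two (F_4). A semisimple Lie algebra decomposes uniquely as the direct sum of simple ideals, one per connected component of its Dynkin diagram, so g ≅ A_2 ⊕ F_4 (dimension 8 + 52 = 60).

type A_2 ⊕ type F_4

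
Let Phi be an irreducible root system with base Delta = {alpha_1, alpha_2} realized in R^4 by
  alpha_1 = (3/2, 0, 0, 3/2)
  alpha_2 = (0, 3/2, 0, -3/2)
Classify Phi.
type A_2

Compute the Cartan integers a_ij = 2(alpha_i, alpha_j)/(alpha_j, alpha_j); the resulting 2x2 Cartan matrix is
[[2, -1], [-1, 2]].
All simple roots have the same length, so the diagram is simply laced. The associated Dynkin diagram is a chain of 2 nodes with single edges (A_2), so the type is A_2 (the algebra sl(3)).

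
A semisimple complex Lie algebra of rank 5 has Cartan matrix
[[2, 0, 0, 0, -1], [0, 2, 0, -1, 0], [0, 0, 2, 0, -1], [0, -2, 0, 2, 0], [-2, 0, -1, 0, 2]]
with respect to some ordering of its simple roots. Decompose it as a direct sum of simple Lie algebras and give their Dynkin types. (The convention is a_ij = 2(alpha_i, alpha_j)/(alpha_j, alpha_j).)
B2 ⊕ B3

The diagram associated to this matrix has two connected components: the simple roots {alpha_2, alpha_4} form a chain of 2 nodes with a double edge at one end; the terminal node there is the unique short simple root (B_2), and {alpha_1, alpha_3, alpha_5} form a chain of 3 nodes with a double edge at one end; the terminal node there is the unique short simple root (B_3). A semisimple Lie algebra decomposes uniquely as the direct sum of simple ideals, one per connected component of its Dynkin diagram, so g ≅ B_2 ⊕ B_3 (dimension 10 + 21 = 31).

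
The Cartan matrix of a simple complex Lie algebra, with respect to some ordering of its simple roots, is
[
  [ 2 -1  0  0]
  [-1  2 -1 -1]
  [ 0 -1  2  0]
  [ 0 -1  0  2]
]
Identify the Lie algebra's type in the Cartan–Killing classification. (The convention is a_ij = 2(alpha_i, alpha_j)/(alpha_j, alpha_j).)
The matrix has rank 4 with 2's on the diagonal. Reading the off-diagonal entries as Dynkin edges (a single edge where a_ij = a_ji = -1; a double or triple edge where a_ij * a_ji = 2 or 3), the diagram is a chain of 2 nodes with a fork of two nodes at one end (D_4). One simple-root ordering that puts it in standard form is (alpha_3, alpha_2, alpha_1, alpha_4). So the algebra is type D_4, i.e. so(8).

D_4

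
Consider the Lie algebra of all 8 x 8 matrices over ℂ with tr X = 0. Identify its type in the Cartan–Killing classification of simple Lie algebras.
This is sl(8), which has dimension 8^2 - 1 = 63 and rank 8 - 1 = 7 (a Cartan subalgebra is the diagonal traceless matrices). In the classification of classical Lie algebras, the special linear algebra sl(n+1) has type A_n; here n = 7, so the Dynkin diagram is a chain of 7 nodes with single edges (A_7). Hence the type is A_7.

A_7 (sl(8))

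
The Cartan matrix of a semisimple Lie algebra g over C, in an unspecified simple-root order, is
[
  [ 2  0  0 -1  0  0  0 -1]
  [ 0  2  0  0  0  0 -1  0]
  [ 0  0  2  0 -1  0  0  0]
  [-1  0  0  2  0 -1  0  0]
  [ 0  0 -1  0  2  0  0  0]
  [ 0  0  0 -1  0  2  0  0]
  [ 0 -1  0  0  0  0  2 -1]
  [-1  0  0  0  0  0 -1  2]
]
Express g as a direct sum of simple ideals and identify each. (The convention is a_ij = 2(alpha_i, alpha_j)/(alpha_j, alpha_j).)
The diagram associated to this matrix has two connected components: the simple roots {alpha_3, alpha_5} form a chain of 2 nodes with single edges (A_2), and {alpha_1, alpha_2, alpha_4, alpha_6, alpha_7, alpha_8} form a chain of 6 nodes with single edges (A_6). A semisimple Lie algebra decomposes uniquely as the direct sum of simple ideals, one per connected component of its Dynkin diagram, so g ≅ A_2 ⊕ A_6 (dimension 8 + 48 = 56).

A_2 ⊕ A_6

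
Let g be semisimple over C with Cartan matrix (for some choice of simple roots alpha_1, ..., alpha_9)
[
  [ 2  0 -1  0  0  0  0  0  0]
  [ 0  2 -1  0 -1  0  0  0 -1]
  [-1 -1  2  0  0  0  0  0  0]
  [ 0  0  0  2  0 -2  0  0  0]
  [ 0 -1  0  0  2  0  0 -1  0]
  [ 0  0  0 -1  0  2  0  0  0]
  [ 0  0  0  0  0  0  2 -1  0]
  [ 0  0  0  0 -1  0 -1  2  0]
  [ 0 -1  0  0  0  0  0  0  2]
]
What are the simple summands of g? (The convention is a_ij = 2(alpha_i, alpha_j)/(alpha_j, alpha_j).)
The diagram associated to this matrix has two connected components: the simple roots {alpha_4, alpha_6} form a chain of 2 nodes with a double edge at one end; the terminal node there is the unique short simple root (B_2), and {alpha_1, alpha_2, alpha_3, alpha_5, alpha_7, alpha_8, alpha_9} form a chain of 6 nodes with one extra node attached to the third node from one end (E_7). A semisimple Lie algebra decomposes uniquely as the direct sum of simple ideals, one per connected component of its Dynkin diagram, so g ≅ B_2 ⊕ E_7 (dimension 10 + 133 = 143).

B_2 (so(5)) + E_7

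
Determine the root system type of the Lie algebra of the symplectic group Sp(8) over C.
C_4 (sp(8))

This is sp(8), which has dimension 8(8+1)/2 = 36 and rank 8/2 = 4. In the classification of classical Lie algebras, the symplectic algebra sp(2n) has type C_n; here n = 4, so the Dynkin diagram is a chain of 4 nodes with a double edge at one end; the terminal node there is the unique long simple root (C_4). Hence the type is C_4.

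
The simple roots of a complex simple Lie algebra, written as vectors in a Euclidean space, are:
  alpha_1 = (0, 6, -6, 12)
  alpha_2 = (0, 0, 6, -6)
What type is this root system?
G_2

Compute the Cartan integers a_ij = 2(alpha_i, alpha_j)/(alpha_j, alpha_j); the resulting 2x2 Cartan matrix is
[[2, -3], [-1, 2]].
The roots have two lengths (squared-length ratio 3:1); the short ones are alpha_{2}. The associated Dynkin diagram is two nodes joined by a triple edge (G_2), so the type is G_2.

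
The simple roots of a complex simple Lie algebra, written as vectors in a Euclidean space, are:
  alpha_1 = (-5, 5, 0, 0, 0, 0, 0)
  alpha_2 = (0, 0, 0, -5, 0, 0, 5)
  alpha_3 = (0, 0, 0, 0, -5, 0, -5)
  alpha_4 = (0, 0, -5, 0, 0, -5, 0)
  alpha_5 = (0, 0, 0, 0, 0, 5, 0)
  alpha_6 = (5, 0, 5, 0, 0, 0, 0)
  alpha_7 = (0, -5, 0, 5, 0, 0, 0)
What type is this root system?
B7

Compute the Cartan integers a_ij = 2(alpha_i, alpha_j)/(alpha_j, alpha_j); the resulting 7x7 Cartan matrix is
[[2, 0, 0, 0, 0, -1, -1], [0, 2, -1, 0, 0, 0, -1], [0, -1, 2, 0, 0, 0, 0], [0, 0, 0, 2, -2, -1, 0], [0, 0, 0, -1, 2, 0, 0], [-1, 0, 0, -1, 0, 2, 0], [-1, -1, 0, 0, 0, 0, 2]].
The roots have two lengths (squared-length ratio 2:1); the short ones are alpha_{5}. The associated Dynkin diagram is a chain of 7 nodes with a double edge at one end; the terminal node there is the unique short simple root (B_7), so the type is B_7 (the algebra so(15)).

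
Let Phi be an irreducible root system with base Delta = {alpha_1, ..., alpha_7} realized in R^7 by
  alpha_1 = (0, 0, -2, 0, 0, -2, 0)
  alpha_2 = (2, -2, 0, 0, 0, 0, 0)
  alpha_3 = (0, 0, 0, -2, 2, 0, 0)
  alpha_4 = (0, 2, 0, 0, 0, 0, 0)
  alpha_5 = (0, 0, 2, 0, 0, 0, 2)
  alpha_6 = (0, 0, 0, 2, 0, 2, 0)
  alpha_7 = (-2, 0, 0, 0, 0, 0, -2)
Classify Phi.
Compute the Cartan integers a_ij = 2(alpha_i, alpha_j)/(alpha_j, alpha_j); the resulting 7x7 Cartan matrix is
[[2, 0, 0, 0, -1, -1, 0], [0, 2, 0, -2, 0, 0, -1], [0, 0, 2, 0, 0, -1, 0], [0, -1, 0, 2, 0, 0, 0], [-1, 0, 0, 0, 2, 0, -1], [-1, 0, -1, 0, 0, 2, 0], [0, -1, 0, 0, -1, 0, 2]].
The roots have two lengths (squared-length ratio 2:1); the short ones are alpha_{4}. The associated Dynkin diagram is a chain of 7 nodes with a double edge at one end; the terminal node there is the unique short simple root (B_7), so the type is B_7 (the algebra so(15)).

B7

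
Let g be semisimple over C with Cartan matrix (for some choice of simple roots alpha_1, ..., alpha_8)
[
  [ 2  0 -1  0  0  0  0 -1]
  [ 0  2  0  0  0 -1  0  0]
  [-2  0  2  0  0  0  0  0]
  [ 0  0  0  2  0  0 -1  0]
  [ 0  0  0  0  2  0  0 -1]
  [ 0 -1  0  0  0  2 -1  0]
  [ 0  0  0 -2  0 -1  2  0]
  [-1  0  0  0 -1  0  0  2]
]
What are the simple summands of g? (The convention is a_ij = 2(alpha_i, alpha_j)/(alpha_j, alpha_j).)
The diagram associated to this matrix has two connected components: the simple roots {alpha_2, alpha_4, alpha_6, alpha_7} form a chain of 4 nodes with a double edge at one end; the terminal node there is the unique short simple root (B_4), and {alpha_1, alpha_3, alpha_5, alpha_8} form a chain of 4 nodes with a double edge at one end; the terminal node there is the unique long simple root (C_4). A semisimple Lie algebra decomposes uniquely as the direct sum of simple ideals, one per connected component of its Dynkin diagram, so g ≅ B_4 ⊕ C_4 (dimension 36 + 36 = 72).

B4 + C4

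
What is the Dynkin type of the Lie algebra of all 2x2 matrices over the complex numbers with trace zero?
This is sl(2), which has dimension 2^2 - 1 = 3 and rank 2 - 1 = 1 (a Cartan subalgebra is the diagonal traceless matrices). In the classification of classical Lie algebras, the special linear algebra sl(n+1) has type A_n; here n = 1, so the Dynkin diagram is a chain of 1 nodes with single edges (A_1). Hence the type is A_1.

type A_1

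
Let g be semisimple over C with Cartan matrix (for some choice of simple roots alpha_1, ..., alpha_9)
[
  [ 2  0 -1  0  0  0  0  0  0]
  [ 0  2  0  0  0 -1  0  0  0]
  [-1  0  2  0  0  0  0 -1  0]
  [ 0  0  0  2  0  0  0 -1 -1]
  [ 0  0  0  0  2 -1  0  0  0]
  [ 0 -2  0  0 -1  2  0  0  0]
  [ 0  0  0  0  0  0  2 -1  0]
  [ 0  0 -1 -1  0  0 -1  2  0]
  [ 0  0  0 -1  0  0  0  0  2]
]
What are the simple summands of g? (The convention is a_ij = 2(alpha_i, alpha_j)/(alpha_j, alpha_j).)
The diagram associated to this matrix has two connected components: the simple roots {alpha_2, alpha_5, alpha_6} form a chain of 3 nodes with a double edge at one end; the terminal node there is the unique short simple root (B_3), and {alpha_1, alpha_3, alpha_4, alpha_7, alpha_8, alpha_9} form a chain of 5 nodes with one extra node attached to the third node from one end (E_6). A semisimple Lie algebra decomposes uniquely as the direct sum of simple ideals, one per connected component of its Dynkin diagram, so g ≅ B_3 ⊕ E_6 (dimension 21 + 78 = 99).

type B_3 + type E_6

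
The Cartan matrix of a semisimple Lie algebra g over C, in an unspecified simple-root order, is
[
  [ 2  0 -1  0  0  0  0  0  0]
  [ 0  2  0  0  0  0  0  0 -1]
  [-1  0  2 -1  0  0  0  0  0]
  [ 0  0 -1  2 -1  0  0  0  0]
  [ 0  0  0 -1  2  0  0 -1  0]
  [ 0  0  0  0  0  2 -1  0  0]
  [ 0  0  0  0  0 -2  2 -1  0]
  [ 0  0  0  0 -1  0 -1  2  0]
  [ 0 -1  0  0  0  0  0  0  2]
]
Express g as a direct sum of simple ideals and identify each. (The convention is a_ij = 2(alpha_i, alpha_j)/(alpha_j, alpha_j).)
A_2 ⊕ B_7

The diagram associated to this matrix has two connected components: the simple roots {alpha_2, alpha_9} form a chain of 2 nodes with single edges (A_2), and {alpha_1, alpha_3, alpha_4, alpha_5, alpha_6, alpha_7, alpha_8} form a chain of 7 nodes with a double edge at one end; the terminal node there is the unique short simple root (B_7). A semisimple Lie algebra decomposes uniquely as the direct sum of simple ideals, one per connected component of its Dynkin diagram, so g ≅ A_2 ⊕ B_7 (dimension 8 + 105 = 113).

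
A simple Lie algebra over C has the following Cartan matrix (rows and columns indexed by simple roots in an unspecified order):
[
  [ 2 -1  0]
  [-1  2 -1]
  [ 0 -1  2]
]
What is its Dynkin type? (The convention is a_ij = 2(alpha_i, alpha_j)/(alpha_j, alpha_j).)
type A_3

The matrix has rank 3 with 2's on the diagonal. Reading the off-diagonal entries as Dynkin edges (a single edge where a_ij = a_ji = -1; a double or triple edge where a_ij * a_ji = 2 or 3), the diagram is a chain of 3 nodes with single edges (A_3). One simple-root ordering that puts it in standard form is (alpha_3, alpha_2, alpha_1). So the algebra is type A_3, i.e. sl(4).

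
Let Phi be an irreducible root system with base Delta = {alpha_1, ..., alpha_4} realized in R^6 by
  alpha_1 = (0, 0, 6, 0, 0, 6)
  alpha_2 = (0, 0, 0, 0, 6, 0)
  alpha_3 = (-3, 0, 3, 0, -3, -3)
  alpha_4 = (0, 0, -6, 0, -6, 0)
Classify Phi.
Compute the Cartan integers a_ij = 2(alpha_i, alpha_j)/(alpha_j, alpha_j); the resulting 4x4 Cartan matrix is
[[2, 0, 0, -1], [0, 2, -1, -1], [0, -1, 2, 0], [-1, -2, 0, 2]].
The roots have two lengths (squared-length ratio 2:1); the short ones are alpha_{2,3}. The associated Dynkin diagram is a chain of 4 nodes with a double edge between the middle two (F_4), so the type is F_4.

F4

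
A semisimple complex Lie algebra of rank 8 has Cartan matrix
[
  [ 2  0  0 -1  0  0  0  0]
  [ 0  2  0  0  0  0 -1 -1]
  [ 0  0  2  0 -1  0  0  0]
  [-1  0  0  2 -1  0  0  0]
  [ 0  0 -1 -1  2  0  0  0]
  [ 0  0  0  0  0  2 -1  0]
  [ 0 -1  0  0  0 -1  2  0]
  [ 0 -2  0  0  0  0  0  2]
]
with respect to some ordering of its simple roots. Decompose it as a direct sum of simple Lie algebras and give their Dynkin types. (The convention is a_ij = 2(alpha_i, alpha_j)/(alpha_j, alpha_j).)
The diagram associated to this matrix has two connected components: the simple roots {alpha_1, alpha_3, alpha_4, alpha_5} form a chain of 4 nodes with single edges (A_4), and {alpha_2, alpha_6, alpha_7, alpha_8} form a chain of 4 nodes with a double edge at one end; the terminal node there is the unique long simple root (C_4). A semisimple Lie algebra decomposes uniquely as the direct sum of simple ideals, one per connected component of its Dynkin diagram, so g ≅ A_4 ⊕ C_4 (dimension 24 + 36 = 60).

A_4 + C_4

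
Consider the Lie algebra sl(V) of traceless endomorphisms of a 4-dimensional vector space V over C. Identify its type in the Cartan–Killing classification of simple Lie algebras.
A_3

This is sl(4), which has dimension 4^2 - 1 = 15 and rank 4 - 1 = 3 (a Cartan subalgebra is the diagonal traceless matrices). In the classification of classical Lie algebras, the special linear algebra sl(n+1) has type A_n; here n = 3, so the Dynkin diagram is a chain of 3 nodes with single edges (A_3). Hence the type is A_3.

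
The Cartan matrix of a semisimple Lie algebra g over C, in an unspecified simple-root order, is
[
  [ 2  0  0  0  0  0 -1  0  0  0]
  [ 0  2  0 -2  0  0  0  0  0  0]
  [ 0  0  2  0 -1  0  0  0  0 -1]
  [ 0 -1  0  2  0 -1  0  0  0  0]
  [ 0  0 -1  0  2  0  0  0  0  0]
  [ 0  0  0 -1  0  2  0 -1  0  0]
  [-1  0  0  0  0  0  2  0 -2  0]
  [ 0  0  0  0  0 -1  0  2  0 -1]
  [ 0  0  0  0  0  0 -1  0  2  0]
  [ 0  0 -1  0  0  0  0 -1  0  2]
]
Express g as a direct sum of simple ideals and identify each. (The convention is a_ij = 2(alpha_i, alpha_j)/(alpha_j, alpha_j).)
B_3 (so(7)) + C_7 (sp(14))

The diagram associated to this matrix has two connected components: the simple roots {alpha_1, alpha_7, alpha_9} form a chain of 3 nodes with a double edge at one end; the terminal node there is the unique short simple root (B_3), and {alpha_2, alpha_3, alpha_4, alpha_5, alpha_6, alpha_8, alpha_10} form a chain of 7 nodes with a double edge at one end; the terminal node there is the unique long simple root (C_7). A semisimple Lie algebra decomposes uniquely as the direct sum of simple ideals, one per connected component of its Dynkin diagram, so g ≅ B_3 ⊕ C_7 (dimension 21 + 105 = 126).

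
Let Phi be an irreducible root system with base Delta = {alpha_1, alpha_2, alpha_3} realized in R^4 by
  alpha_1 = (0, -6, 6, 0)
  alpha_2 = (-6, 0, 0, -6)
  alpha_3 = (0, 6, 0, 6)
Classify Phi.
type A_3

Compute the Cartan integers a_ij = 2(alpha_i, alpha_j)/(alpha_j, alpha_j); the resulting 3x3 Cartan matrix is
[[2, 0, -1], [0, 2, -1], [-1, -1, 2]].
All simple roots have the same length, so the diagram is simply laced. The associated Dynkin diagram is a chain of 3 nodes with single edges (A_3), so the type is A_3 (the algebra sl(4)).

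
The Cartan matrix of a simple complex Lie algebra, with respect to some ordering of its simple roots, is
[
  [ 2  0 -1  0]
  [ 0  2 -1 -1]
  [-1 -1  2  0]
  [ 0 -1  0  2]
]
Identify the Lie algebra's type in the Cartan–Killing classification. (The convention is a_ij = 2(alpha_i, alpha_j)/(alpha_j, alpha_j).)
The matrix has rank 4 with 2's on the diagonal. Reading the off-diagonal entries as Dynkin edges (a single edge where a_ij = a_ji = -1; a double or triple edge where a_ij * a_ji = 2 or 3), the diagram is a chain of 4 nodes with single edges (A_4). One simple-root ordering that puts it in standard form is (alpha_1, alpha_3, alpha_2, alpha_4). So the algebra is type A_4, i.e. sl(5).

A_4 (sl(5))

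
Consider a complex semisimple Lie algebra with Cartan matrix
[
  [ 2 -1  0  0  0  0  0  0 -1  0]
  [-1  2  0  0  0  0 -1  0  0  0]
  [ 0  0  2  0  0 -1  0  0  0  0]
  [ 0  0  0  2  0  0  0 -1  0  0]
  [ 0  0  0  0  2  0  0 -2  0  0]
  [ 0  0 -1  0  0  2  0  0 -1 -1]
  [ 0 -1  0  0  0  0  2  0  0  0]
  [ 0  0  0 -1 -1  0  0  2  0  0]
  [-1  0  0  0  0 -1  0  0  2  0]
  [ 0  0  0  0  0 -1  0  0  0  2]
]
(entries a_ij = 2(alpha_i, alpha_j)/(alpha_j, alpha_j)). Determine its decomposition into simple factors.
C3 + D7

The diagram associated to this matrix has two connected components: the simple roots {alpha_4, alpha_5, alpha_8} form a chain of 3 nodes with a double edge at one end; the terminal node there is the unique long simple root (C_3), and {alpha_1, alpha_2, alpha_3, alpha_6, alpha_7, alpha_9, alpha_10} form a chain of 5 nodes with a fork of two nodes at one end (D_7). A semisimple Lie algebra decomposes uniquely as the direct sum of simple ideals, one per connected component of its Dynkin diagram, so g ≅ C_3 ⊕ D_7 (dimension 21 + 91 = 112).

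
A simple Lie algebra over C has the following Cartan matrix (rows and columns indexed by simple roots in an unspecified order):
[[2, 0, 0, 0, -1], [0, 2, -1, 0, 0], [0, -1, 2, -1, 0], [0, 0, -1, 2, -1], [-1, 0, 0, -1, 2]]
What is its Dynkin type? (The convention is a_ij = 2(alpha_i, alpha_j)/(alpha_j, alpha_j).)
A5

The matrix has rank 5 with 2's on the diagonal. Reading the off-diagonal entries as Dynkin edges (a single edge where a_ij = a_ji = -1; a double or triple edge where a_ij * a_ji = 2 or 3), the diagram is a chain of 5 nodes with single edges (A_5). One simple-root ordering that puts it in standard form is (alpha_2, alpha_3, alpha_4, alpha_5, alpha_1). So the algebra is type A_5, i.e. sl(6).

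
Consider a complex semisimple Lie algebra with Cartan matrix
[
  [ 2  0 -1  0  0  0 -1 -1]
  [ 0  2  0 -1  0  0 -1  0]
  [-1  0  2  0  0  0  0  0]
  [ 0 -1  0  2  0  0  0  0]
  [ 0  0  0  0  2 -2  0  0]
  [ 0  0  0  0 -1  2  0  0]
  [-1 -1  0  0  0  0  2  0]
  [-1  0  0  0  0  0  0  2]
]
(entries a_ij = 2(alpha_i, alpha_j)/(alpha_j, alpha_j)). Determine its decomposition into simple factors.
B2 ⊕ D6

The diagram associated to this matrix has two connected components: the simple roots {alpha_5, alpha_6} form a chain of 2 nodes with a double edge at one end; the terminal node there is the unique short simple root (B_2), and {alpha_1, alpha_2, alpha_3, alpha_4, alpha_7, alpha_8} form a chain of 4 nodes with a fork of two nodes at one end (D_6). A semisimple Lie algebra decomposes uniquely as the direct sum of simple ideals, one per connected component of its Dynkin diagram, so g ≅ B_2 ⊕ D_6 (dimension 10 + 66 = 76).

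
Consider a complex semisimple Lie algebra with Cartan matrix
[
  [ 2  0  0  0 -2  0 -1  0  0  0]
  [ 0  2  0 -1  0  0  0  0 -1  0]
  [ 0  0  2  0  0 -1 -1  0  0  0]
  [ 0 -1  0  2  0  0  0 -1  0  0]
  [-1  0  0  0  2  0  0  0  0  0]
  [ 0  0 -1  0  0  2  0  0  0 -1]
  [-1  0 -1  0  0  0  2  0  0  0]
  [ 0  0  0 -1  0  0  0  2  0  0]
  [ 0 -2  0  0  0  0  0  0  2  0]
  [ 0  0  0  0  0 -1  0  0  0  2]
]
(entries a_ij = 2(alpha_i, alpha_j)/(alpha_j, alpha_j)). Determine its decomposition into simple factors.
The diagram associated to this matrix has two connected components: the simple roots {alpha_1, alpha_3, alpha_5, alpha_6, alpha_7, alpha_10} form a chain of 6 nodes with a double edge at one end; the terminal node there is the unique short simple root (B_6), and {alpha_2, alpha_4, alpha_8, alpha_9} form a chain of 4 nodes with a double edge at one end; the terminal node there is the unique long simple root (C_4). A semisimple Lie algebra decomposes uniquely as the direct sum of simple ideals, one per connected component of its Dynkin diagram, so g ≅ B_6 ⊕ C_4 (dimension 78 + 36 = 114).

B6 ⊕ C4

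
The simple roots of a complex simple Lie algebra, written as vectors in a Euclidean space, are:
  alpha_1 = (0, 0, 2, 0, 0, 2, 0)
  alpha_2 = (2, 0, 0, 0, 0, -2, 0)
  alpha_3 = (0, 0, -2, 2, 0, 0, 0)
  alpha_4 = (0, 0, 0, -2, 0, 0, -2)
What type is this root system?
A_4 (sl(5))

Compute the Cartan integers a_ij = 2(alpha_i, alpha_j)/(alpha_j, alpha_j); the resulting 4x4 Cartan matrix is
[[2, -1, -1, 0], [-1, 2, 0, 0], [-1, 0, 2, -1], [0, 0, -1, 2]].
All simple roots have the same length, so the diagram is simply laced. The associated Dynkin diagram is a chain of 4 nodes with single edges (A_4), so the type is A_4 (the algebra sl(5)).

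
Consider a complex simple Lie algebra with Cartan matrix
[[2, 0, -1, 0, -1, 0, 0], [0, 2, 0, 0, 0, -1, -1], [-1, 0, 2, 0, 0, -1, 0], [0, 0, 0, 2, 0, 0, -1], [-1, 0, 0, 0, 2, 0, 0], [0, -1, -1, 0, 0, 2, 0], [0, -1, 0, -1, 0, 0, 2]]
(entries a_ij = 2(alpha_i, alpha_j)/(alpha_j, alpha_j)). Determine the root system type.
The matrix has rank 7 with 2's on the diagonal. Reading the off-diagonal entries as Dynkin edges (a single edge where a_ij = a_ji = -1; a double or triple edge where a_ij * a_ji = 2 or 3), the diagram is a chain of 7 nodes with single edges (A_7). One simple-root ordering that puts it in standard form is (alpha_5, alpha_1, alpha_3, alpha_6, alpha_2, alpha_7, alpha_4). So the algebra is type A_7, i.e. sl(8).

A_7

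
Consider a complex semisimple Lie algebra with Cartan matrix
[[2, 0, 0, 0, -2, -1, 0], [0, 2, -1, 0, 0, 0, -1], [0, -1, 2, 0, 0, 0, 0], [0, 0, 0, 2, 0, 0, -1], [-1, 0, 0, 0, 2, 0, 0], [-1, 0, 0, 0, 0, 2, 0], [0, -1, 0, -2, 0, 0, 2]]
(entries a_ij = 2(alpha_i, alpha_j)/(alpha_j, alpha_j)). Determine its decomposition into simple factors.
The diagram associated to this matrix has two connected components: the simple roots {alpha_1, alpha_5, alpha_6} form a chain of 3 nodes with a double edge at one end; the terminal node there is the unique short simple root (B_3), and {alpha_2, alpha_3, alpha_4, alpha_7} form a chain of 4 nodes with a double edge at one end; the terminal node there is the unique short simple root (B_4). A semisimple Lie algebra decomposes uniquely as the direct sum of simple ideals, one per connected component of its Dynkin diagram, so g ≅ B_3 ⊕ B_4 (dimension 21 + 36 = 57).

B_3 (so(7)) ⊕ B_4 (so(9))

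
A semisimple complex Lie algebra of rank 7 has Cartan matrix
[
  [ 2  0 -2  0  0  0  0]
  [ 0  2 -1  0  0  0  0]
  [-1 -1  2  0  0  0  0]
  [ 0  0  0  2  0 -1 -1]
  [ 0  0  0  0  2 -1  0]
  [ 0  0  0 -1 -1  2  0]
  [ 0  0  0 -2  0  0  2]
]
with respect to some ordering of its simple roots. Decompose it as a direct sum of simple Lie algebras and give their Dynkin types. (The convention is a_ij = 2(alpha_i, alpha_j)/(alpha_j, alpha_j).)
C_3 + C_4

The diagram associated to this matrix has two connected components: the simple roots {alpha_1, alpha_2, alpha_3} form a chain of 3 nodes with a double edge at one end; the terminal node there is the unique long simple root (C_3), and {alpha_4, alpha_5, alpha_6, alpha_7} form a chain of 4 nodes with a double edge at one end; the terminal node there is the unique long simple root (C_4). A semisimple Lie algebra decomposes uniquely as the direct sum of simple ideals, one per connected component of its Dynkin diagram, so g ≅ C_3 ⊕ C_4 (dimension 21 + 36 = 57).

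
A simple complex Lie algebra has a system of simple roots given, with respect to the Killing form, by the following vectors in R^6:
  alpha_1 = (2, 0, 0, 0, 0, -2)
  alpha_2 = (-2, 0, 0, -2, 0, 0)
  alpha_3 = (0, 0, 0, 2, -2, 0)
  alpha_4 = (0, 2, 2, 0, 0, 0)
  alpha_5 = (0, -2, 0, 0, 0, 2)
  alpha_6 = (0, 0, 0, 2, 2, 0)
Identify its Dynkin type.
Compute the Cartan integers a_ij = 2(alpha_i, alpha_j)/(alpha_j, alpha_j); the resulting 6x6 Cartan matrix is
[[2, -1, 0, 0, -1, 0], [-1, 2, -1, 0, 0, -1], [0, -1, 2, 0, 0, 0], [0, 0, 0, 2, -1, 0], [-1, 0, 0, -1, 2, 0], [0, -1, 0, 0, 0, 2]].
All simple roots have the same length, so the diagram is simply laced. The associated Dynkin diagram is a chain of 4 nodes with a fork of two nodes at one end (D_6), so the type is D_6 (the algebra so(12)).

D_6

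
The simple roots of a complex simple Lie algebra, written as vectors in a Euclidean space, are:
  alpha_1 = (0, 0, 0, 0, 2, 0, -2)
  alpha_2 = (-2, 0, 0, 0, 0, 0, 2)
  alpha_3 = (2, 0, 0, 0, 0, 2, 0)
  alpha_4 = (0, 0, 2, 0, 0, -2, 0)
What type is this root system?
Compute the Cartan integers a_ij = 2(alpha_i, alpha_j)/(alpha_j, alpha_j); the resulting 4x4 Cartan matrix is
[[2, -1, 0, 0], [-1, 2, -1, 0], [0, -1, 2, -1], [0, 0, -1, 2]].
All simple roots have the same length, so the diagram is simply laced. The associated Dynkin diagram is a chain of 4 nodes with single edges (A_4), so the type is A_4 (the algebra sl(5)).

A_4 (sl(5))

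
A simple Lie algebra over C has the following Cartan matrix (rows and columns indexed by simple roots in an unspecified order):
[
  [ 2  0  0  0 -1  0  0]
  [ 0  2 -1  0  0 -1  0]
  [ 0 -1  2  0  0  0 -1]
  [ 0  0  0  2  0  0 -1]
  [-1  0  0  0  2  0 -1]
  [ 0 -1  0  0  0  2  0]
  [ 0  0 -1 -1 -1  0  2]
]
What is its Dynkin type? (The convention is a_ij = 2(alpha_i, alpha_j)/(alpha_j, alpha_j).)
type E_7

The matrix has rank 7 with 2's on the diagonal. Reading the off-diagonal entries as Dynkin edges (a single edge where a_ij = a_ji = -1; a double or triple edge where a_ij * a_ji = 2 or 3), the diagram is a chain of 6 nodes with one extra node attached to the third node from one end (E_7). One simple-root ordering that puts it in standard form is (alpha_1, alpha_4, alpha_5, alpha_7, alpha_3, alpha_2, alpha_6). So the algebra is type E_7.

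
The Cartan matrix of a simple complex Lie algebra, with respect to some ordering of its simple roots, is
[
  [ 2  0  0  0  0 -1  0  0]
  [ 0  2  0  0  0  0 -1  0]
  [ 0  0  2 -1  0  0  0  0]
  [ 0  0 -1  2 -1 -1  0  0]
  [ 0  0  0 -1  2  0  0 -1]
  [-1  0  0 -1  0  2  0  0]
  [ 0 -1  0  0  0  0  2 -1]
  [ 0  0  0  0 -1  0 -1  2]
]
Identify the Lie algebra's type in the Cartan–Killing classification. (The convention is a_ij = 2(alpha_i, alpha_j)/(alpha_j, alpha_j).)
E_8

The matrix has rank 8 with 2's on the diagonal. Reading the off-diagonal entries as Dynkin edges (a single edge where a_ij = a_ji = -1; a double or triple edge where a_ij * a_ji = 2 or 3), the diagram is a chain of 7 nodes with one extra node attached to the third node from one end (E_8). One simple-root ordering that puts it in standard form is (alpha_1, alpha_3, alpha_6, alpha_4, alpha_5, alpha_8, alpha_7, alpha_2). So the algebra is type E_8.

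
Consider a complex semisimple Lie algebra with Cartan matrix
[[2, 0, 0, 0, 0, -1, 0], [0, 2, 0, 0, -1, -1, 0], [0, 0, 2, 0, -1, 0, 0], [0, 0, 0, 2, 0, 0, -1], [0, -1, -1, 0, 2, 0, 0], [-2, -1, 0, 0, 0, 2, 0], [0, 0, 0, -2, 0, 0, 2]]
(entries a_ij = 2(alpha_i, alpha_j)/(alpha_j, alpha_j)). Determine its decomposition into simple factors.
B_2 (so(5)) + B_5 (so(11))

The diagram associated to this matrix has two connected components: the simple roots {alpha_4, alpha_7} form a chain of 2 nodes with a double edge at one end; the terminal node there is the unique short simple root (B_2), and {alpha_1, alpha_2, alpha_3, alpha_5, alpha_6} form a chain of 5 nodes with a double edge at one end; the terminal node there is the unique short simple root (B_5). A semisimple Lie algebra decomposes uniquely as the direct sum of simple ideals, one per connected component of its Dynkin diagram, so g ≅ B_2 ⊕ B_5 (dimension 10 + 55 = 65).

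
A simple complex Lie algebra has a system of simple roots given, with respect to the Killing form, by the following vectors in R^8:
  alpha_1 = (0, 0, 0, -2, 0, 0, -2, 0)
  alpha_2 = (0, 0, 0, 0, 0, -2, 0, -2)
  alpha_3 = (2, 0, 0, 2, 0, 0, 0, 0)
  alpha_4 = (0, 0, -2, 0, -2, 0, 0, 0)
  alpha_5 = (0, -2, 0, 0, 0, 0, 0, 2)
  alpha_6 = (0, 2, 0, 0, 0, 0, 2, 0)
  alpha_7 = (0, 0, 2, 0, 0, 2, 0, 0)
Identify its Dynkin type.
Compute the Cartan integers a_ij = 2(alpha_i, alpha_j)/(alpha_j, alpha_j); the resulting 7x7 Cartan matrix is
[[2, 0, -1, 0, 0, -1, 0], [0, 2, 0, 0, -1, 0, -1], [-1, 0, 2, 0, 0, 0, 0], [0, 0, 0, 2, 0, 0, -1], [0, -1, 0, 0, 2, -1, 0], [-1, 0, 0, 0, -1, 2, 0], [0, -1, 0, -1, 0, 0, 2]].
All simple roots have the same length, so the diagram is simply laced. The associated Dynkin diagram is a chain of 7 nodes with single edges (A_7), so the type is A_7 (the algebra sl(8)).

A_7 (sl(8))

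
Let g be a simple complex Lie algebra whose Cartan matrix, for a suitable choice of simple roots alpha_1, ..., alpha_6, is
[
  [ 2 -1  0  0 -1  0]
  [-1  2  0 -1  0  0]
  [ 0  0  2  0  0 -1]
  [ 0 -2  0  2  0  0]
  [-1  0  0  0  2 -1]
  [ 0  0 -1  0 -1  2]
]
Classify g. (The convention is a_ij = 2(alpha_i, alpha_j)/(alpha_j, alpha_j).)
C_6 (sp(12))

The matrix has rank 6 with 2's on the diagonal. Reading the off-diagonal entries as Dynkin edges (a single edge where a_ij = a_ji = -1; a double or triple edge where a_ij * a_ji = 2 or 3), the diagram is a chain of 6 nodes with a double edge at one end; the terminal node there is the unique long simple root (C_6). One simple-root ordering that puts it in standard form is (alpha_3, alpha_6, alpha_5, alpha_1, alpha_2, alpha_4). So the algebra is type C_6, i.e. sp(12).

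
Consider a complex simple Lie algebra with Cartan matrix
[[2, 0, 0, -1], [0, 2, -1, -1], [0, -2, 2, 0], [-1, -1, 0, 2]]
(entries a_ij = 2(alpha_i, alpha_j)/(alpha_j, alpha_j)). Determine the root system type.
C_4

The matrix has rank 4 with 2's on the diagonal. Reading the off-diagonal entries as Dynkin edges (a single edge where a_ij = a_ji = -1; a double or triple edge where a_ij * a_ji = 2 or 3), the diagram is a chain of 4 nodes with a double edge at one end; the terminal node there is the unique long simple root (C_4). One simple-root ordering that puts it in standard form is (alpha_1, alpha_4, alpha_2, alpha_3). So the algebra is type C_4, i.e. sp(8).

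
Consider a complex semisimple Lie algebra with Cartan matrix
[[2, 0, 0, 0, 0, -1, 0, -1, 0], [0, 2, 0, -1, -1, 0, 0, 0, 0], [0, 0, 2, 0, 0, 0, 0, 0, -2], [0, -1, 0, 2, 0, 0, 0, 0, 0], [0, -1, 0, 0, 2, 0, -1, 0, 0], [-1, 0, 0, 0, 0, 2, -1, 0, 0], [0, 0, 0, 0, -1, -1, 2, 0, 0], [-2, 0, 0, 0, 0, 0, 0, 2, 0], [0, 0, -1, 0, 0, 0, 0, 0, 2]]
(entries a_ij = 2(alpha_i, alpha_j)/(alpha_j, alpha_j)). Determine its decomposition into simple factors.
The diagram associated to this matrix has two connected components: the simple roots {alpha_3, alpha_9} form a chain of 2 nodes with a double edge at one end; the terminal node there is the unique short simple root (B_2), and {alpha_1, alpha_2, alpha_4, alpha_5, alpha_6, alpha_7, alpha_8} form a chain of 7 nodes with a double edge at one end; the terminal node there is the unique long simple root (C_7). A semisimple Lie algebra decomposes uniquely as the direct sum of simple ideals, one per connected component of its Dynkin diagram, so g ≅ B_2 ⊕ C_7 (dimension 10 + 105 = 115).

B2 + C7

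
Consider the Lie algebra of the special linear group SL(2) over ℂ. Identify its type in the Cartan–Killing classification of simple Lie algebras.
A1

This is sl(2), which has dimension 2^2 - 1 = 3 and rank 2 - 1 = 1 (a Cartan subalgebra is the diagonal traceless matrices). In the classification of classical Lie algebras, the special linear algebra sl(n+1) has type A_n; here n = 1, so the Dynkin diagram is a chain of 1 nodes with single edges (A_1). Hence the type is A_1.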